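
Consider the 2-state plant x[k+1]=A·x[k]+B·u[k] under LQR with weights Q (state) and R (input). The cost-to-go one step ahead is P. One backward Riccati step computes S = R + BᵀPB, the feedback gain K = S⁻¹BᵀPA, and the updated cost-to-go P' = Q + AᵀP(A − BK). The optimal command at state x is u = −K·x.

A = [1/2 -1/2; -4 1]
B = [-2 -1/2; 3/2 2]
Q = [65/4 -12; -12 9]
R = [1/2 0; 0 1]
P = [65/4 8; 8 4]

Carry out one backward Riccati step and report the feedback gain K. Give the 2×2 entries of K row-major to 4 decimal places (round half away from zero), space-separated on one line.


0.8441 0.0480 -0.7570 0.1047

BᵀP = [-20.5000 -10.0000; 7.8750 4.0000]
S = R + BᵀPB = [1/2 0; 0 1] + [26.0000 -9.7500; -9.7500 4.0625] = [26.5000 -9.7500; -9.7500 5.0625]
BᵀPA = [29.7500 0.2500; -12.0625 0.0625]
K = S⁻¹·BᵀPA = [0.8441 0.0480; -0.7570 0.1047]
A−BK = [1.8098 -0.3517; -3.7522 0.7186]
AᵀP(A−BK) = [1.8185 -0.2262; -0.2262 0.0440]
P' = Q + AᵀP(A−BK) = [18.0685 -12.2262; -12.2262 9.0440]
tr(P') = 27.1125


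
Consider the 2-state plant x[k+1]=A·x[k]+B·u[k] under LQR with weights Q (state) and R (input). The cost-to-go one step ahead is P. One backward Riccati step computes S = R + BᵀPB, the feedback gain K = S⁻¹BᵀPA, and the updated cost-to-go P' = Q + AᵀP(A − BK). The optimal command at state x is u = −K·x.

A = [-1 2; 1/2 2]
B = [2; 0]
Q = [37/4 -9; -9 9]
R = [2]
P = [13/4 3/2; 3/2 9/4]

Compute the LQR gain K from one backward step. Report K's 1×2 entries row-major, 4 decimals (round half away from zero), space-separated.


-0.3333 1.2667

BᵀP = [6.5000 3.0000]
S = R + BᵀPB = [2] + [13.0000] = [15.0000]
BᵀPA = [-5.0000 19.0000]
K = S⁻¹·BᵀPA = [-0.3333 1.2667]
A−BK = [-0.3333 -0.5333; 0.5000 2.0000]
AᵀP(A−BK) = [0.6458 0.5833; 0.5833 9.9333]
P' = Q + AᵀP(A−BK) = [9.8958 -8.4167; -8.4167 18.9333]
tr(P') = 28.8292


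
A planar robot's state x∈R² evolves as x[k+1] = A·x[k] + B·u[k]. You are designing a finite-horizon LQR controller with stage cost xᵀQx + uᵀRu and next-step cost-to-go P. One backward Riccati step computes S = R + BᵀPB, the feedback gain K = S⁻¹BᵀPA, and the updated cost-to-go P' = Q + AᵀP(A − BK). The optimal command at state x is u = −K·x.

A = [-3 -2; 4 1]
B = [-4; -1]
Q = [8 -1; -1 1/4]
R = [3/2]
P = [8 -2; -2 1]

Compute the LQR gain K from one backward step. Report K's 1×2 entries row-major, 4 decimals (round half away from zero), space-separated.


BᵀP = [-30.0000 7.0000]
S = R + BᵀPB = [3/2] + [113.0000] = [114.5000]
BᵀPA = [118.0000 67.0000]
K = S⁻¹·BᵀPA = [1.0306 0.5852]
A−BK = [1.1223 0.3406; 5.0306 1.5852]
AᵀP(A−BK) = [14.3930 4.9520; 4.9520 1.7948]
P' = Q + AᵀP(A−BK) = [22.3930 3.9520; 3.9520 2.0448]
tr(P') = 24.4378

1.0306 0.5852


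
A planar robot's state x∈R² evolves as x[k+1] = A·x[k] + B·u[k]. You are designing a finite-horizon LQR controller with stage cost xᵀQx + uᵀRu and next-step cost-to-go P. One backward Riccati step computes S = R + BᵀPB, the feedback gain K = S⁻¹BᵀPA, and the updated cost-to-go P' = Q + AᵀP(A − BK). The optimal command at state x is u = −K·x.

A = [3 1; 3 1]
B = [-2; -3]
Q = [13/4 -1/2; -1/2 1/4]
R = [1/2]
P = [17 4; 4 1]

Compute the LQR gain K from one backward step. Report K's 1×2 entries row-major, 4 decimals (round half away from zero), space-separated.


BᵀP = [-46.0000 -11.0000]
S = R + BᵀPB = [1/2] + [125.0000] = [125.5000]
BᵀPA = [-171.0000 -57.0000]
K = S⁻¹·BᵀPA = [-1.3625 -0.4542]
A−BK = [0.2749 0.0916; -1.0876 -0.3625]
AᵀP(A−BK) = [1.0040 0.3347; 0.3347 0.1116]
P' = Q + AᵀP(A−BK) = [4.2540 -0.1653; -0.1653 0.3616]
tr(P') = 4.6155

-1.3625 -0.4542


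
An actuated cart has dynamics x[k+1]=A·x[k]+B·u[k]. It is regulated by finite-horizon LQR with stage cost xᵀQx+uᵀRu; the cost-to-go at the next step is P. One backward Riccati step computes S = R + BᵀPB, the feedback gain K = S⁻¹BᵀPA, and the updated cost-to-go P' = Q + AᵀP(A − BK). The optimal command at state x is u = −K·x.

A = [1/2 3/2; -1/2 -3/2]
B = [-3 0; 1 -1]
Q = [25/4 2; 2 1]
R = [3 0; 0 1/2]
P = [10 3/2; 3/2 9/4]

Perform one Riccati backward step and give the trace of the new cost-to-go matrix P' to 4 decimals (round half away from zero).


8.4899

BᵀP = [-28.5000 -2.2500; -1.5000 -2.2500]
S = R + BᵀPB = [3 0; 0 1/2] + [83.2500 2.2500; 2.2500 2.2500] = [86.2500 2.2500; 2.2500 2.7500]
BᵀPA = [-13.1250 -39.3750; 0.3750 1.1250]
K = S⁻¹·BᵀPA = [-0.1591 -0.4774; 0.2666 0.7997]
A−BK = [0.0226 0.0679; -0.0743 -0.2229]
AᵀP(A−BK) = [0.1240 0.3720; 0.3720 1.1159]
P' = Q + AᵀP(A−BK) = [6.3740 2.3720; 2.3720 2.1159]
tr(P') = 8.4899


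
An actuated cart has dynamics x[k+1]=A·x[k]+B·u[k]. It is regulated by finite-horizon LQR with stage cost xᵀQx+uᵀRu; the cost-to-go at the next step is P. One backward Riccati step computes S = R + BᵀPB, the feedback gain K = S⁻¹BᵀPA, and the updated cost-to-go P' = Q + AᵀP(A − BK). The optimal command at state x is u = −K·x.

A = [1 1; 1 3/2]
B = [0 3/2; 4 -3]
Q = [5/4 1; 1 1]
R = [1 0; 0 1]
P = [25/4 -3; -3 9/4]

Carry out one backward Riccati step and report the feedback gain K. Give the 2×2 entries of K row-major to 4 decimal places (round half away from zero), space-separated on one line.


BᵀP = [-12.0000 9.0000; 18.3750 -11.2500]
S = R + BᵀPB = [1 0; 0 1] + [36.0000 -45.0000; -45.0000 61.3125] = [37.0000 -45.0000; -45.0000 62.3125]
BᵀPA = [-3.0000 1.5000; 7.1250 1.5000]
K = S⁻¹·BᵀPA = [0.4765 0.5737; 0.4585 0.4384]
A−BK = [0.3123 0.3424; 0.4694 0.5203]
AᵀP(A−BK) = [0.6630 0.7226; 0.7226 0.7943]
P' = Q + AᵀP(A−BK) = [1.9130 1.7226; 1.7226 1.7943]
tr(P') = 3.7073

0.4765 0.5737 0.4585 0.4384


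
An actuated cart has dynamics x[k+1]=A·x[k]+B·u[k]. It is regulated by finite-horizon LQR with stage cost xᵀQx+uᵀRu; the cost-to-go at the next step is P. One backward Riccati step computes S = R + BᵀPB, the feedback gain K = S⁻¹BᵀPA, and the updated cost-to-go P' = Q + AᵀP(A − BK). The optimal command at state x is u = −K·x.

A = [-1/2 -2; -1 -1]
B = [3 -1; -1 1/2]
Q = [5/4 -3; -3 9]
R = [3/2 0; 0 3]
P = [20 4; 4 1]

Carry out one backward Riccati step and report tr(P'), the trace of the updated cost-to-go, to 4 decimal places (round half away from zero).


12.1704

BᵀP = [56.0000 11.0000; -18.0000 -3.5000]
S = R + BᵀPB = [3/2 0; 0 3] + [157.0000 -50.5000; -50.5000 16.2500] = [158.5000 -50.5000; -50.5000 19.2500]
BᵀPA = [-39.0000 -123.0000; 12.5000 39.5000]
K = S⁻¹·BᵀPA = [-0.2386 -0.7447; 0.0235 0.0983]
A−BK = [0.2392 0.3324; -1.2503 -1.7939]
AᵀP(A−BK) = [0.4020 0.7277; 0.7277 1.5183]
P' = Q + AᵀP(A−BK) = [1.6520 -2.2723; -2.2723 10.5183]
tr(P') = 12.1704


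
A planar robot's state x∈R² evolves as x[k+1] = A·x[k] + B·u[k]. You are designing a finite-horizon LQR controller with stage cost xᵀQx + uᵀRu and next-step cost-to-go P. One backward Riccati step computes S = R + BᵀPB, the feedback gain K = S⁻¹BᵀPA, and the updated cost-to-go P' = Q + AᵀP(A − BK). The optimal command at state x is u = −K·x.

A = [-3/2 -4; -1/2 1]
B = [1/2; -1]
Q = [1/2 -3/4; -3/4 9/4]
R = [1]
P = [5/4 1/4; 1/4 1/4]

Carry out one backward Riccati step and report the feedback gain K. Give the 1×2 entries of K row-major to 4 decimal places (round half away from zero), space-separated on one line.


BᵀP = [0.3750 -0.1250]
S = R + BᵀPB = [1] + [0.3125] = [1.3125]
BᵀPA = [-0.5000 -1.6250]
K = S⁻¹·BᵀPA = [-0.3810 -1.2381]
A−BK = [-1.3095 -3.3810; -0.8810 -0.2381]
AᵀP(A−BK) = [3.0595 6.8810; 6.8810 16.2381]
P' = Q + AᵀP(A−BK) = [3.5595 6.1310; 6.1310 18.4881]
tr(P') = 22.0476

-0.3810 -1.2381


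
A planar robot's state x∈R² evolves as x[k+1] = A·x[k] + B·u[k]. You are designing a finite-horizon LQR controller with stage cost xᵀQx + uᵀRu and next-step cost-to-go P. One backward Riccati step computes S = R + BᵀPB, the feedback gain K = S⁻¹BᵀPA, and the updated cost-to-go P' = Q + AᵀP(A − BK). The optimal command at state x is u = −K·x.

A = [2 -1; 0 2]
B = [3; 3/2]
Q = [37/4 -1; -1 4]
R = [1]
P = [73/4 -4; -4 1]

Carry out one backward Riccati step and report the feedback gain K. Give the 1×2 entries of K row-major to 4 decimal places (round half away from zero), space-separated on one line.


0.7414 -0.5304

BᵀP = [48.7500 -10.5000]
S = R + BᵀPB = [1] + [130.5000] = [131.5000]
BᵀPA = [97.5000 -69.7500]
K = S⁻¹·BᵀPA = [0.7414 -0.5304]
A−BK = [-0.2243 0.5913; -1.1122 2.7956]
AᵀP(A−BK) = [0.7091 -0.7842; -0.7842 1.2533]
P' = Q + AᵀP(A−BK) = [9.9591 -1.7842; -1.7842 5.2533]
tr(P') = 15.2125


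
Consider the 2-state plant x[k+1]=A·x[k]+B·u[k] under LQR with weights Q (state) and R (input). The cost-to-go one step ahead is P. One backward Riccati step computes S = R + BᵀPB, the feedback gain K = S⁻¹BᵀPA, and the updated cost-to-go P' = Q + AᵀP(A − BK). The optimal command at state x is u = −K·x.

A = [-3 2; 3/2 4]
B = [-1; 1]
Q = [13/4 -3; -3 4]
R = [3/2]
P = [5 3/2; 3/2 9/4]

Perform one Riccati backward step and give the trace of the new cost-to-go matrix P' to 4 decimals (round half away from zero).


97.5272

BᵀP = [-3.5000 0.7500]
S = R + BᵀPB = [3/2] + [4.2500] = [5.7500]
BᵀPA = [11.6250 -4.0000]
K = S⁻¹·BᵀPA = [2.0217 -0.6957]
A−BK = [-0.9783 1.3043; -0.5217 4.6957]
AᵀP(A−BK) = [13.0598 -21.9130; -21.9130 77.2174]
P' = Q + AᵀP(A−BK) = [16.3098 -24.9130; -24.9130 81.2174]
tr(P') = 97.5272


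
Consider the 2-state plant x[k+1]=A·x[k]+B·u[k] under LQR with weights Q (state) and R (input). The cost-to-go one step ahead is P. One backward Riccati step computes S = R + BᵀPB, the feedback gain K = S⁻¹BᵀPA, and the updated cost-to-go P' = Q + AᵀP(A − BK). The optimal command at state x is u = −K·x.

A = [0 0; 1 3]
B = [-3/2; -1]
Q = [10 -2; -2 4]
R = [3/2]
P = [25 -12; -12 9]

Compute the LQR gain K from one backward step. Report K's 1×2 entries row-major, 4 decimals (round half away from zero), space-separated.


BᵀP = [-25.5000 9.0000]
S = R + BᵀPB = [3/2] + [29.2500] = [30.7500]
BᵀPA = [9.0000 27.0000]
K = S⁻¹·BᵀPA = [0.2927 0.8780]
A−BK = [0.4390 1.3171; 1.2927 3.8780]
AᵀP(A−BK) = [6.3659 19.0976; 19.0976 57.2927]
P' = Q + AᵀP(A−BK) = [16.3659 17.0976; 17.0976 61.2927]
tr(P') = 77.6585

0.2927 0.8780


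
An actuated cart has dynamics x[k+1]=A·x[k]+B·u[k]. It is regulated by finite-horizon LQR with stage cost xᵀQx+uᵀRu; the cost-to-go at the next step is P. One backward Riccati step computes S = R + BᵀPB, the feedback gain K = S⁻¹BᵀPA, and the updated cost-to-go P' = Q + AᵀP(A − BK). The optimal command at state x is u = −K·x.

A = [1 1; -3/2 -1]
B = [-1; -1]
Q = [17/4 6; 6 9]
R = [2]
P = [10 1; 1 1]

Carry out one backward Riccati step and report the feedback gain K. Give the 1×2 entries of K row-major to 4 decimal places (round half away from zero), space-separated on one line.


BᵀP = [-11.0000 -2.0000]
S = R + BᵀPB = [2] + [13.0000] = [15.0000]
BᵀPA = [-8.0000 -9.0000]
K = S⁻¹·BᵀPA = [-0.5333 -0.6000]
A−BK = [0.4667 0.4000; -2.0333 -1.6000]
AᵀP(A−BK) = [4.9833 4.2000; 4.2000 3.6000]
P' = Q + AᵀP(A−BK) = [9.2333 10.2000; 10.2000 12.6000]
tr(P') = 21.8333

-0.5333 -0.6000


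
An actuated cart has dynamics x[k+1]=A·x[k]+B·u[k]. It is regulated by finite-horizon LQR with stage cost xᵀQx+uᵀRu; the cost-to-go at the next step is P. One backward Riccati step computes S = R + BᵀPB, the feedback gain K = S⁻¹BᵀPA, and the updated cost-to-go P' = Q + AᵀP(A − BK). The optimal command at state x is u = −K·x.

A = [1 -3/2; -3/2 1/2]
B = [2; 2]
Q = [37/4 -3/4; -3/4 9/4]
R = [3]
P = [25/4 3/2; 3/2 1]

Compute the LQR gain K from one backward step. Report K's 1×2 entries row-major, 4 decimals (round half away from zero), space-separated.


BᵀP = [15.5000 5.0000]
S = R + BᵀPB = [3] + [41.0000] = [44.0000]
BᵀPA = [8.0000 -20.7500]
K = S⁻¹·BᵀPA = [0.1818 -0.4716]
A−BK = [0.6364 -0.5568; -1.8636 1.4432]
AᵀP(A−BK) = [2.5455 -2.2273; -2.2273 2.2770]
P' = Q + AᵀP(A−BK) = [11.7955 -2.9773; -2.9773 4.5270]
tr(P') = 16.3224

0.1818 -0.4716


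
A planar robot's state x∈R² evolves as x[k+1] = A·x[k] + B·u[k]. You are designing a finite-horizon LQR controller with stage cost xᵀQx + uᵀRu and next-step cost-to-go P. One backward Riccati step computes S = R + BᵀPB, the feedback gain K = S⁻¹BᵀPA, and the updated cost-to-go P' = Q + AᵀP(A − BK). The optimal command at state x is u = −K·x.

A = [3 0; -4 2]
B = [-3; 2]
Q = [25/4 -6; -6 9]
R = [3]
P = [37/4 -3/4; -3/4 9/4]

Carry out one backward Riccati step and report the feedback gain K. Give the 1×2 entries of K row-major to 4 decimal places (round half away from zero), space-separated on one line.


-1.1007 0.1295

BᵀP = [-29.2500 6.7500]
S = R + BᵀPB = [3] + [101.2500] = [104.2500]
BᵀPA = [-114.7500 13.5000]
K = S⁻¹·BᵀPA = [-1.1007 0.1295]
A−BK = [-0.3022 0.3885; -1.7986 1.7410]
AᵀP(A−BK) = [10.9424 -7.6403; -7.6403 7.2518]
P' = Q + AᵀP(A−BK) = [17.1924 -13.6403; -13.6403 16.2518]
tr(P') = 33.4442


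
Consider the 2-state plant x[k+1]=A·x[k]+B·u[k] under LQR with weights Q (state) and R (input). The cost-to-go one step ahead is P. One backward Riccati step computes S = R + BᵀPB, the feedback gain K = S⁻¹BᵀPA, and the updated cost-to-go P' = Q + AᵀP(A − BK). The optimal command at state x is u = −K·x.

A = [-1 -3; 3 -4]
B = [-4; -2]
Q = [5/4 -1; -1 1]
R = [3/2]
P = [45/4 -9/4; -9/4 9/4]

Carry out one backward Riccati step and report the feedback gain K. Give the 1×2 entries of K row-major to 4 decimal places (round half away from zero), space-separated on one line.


0.3495 0.6699

BᵀP = [-40.5000 4.5000]
S = R + BᵀPB = [3/2] + [153.0000] = [154.5000]
BᵀPA = [54.0000 103.5000]
K = S⁻¹·BᵀPA = [0.3495 0.6699]
A−BK = [0.3981 -0.3204; 3.6990 -2.6602]
AᵀP(A−BK) = [26.1262 -18.1748; -18.1748 13.9150]
P' = Q + AᵀP(A−BK) = [27.3762 -19.1748; -19.1748 14.9150]
tr(P') = 42.2913


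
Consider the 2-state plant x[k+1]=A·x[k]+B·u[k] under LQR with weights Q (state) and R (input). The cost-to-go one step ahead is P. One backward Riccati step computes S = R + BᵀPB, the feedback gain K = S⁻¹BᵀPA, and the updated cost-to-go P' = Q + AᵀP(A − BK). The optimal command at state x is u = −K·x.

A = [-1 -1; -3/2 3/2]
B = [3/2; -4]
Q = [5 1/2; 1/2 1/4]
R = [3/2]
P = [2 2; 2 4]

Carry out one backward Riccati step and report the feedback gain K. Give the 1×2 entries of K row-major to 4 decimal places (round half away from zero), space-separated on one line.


BᵀP = [-5.0000 -13.0000]
S = R + BᵀPB = [3/2] + [44.5000] = [46.0000]
BᵀPA = [24.5000 -14.5000]
K = S⁻¹·BᵀPA = [0.5326 -0.3152]
A−BK = [-1.7989 -0.5272; 0.6304 0.2391]
AᵀP(A−BK) = [3.9511 0.7228; 0.7228 0.4293]
P' = Q + AᵀP(A−BK) = [8.9511 1.2228; 1.2228 0.6793]
tr(P') = 9.6304

0.5326 -0.3152


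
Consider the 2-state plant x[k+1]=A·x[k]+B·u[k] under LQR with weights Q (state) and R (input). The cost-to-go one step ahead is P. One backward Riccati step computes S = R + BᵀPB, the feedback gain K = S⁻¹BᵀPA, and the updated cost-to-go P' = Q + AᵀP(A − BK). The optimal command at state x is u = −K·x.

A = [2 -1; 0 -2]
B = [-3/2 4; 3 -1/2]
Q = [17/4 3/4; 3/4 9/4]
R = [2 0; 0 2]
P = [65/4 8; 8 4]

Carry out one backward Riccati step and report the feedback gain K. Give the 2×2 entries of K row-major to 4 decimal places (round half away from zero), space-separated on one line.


BᵀP = [-0.3750 0.0000; 61.0000 30.0000]
S = R + BᵀPB = [2 0; 0 2] + [0.5625 -1.5000; -1.5000 229.0000] = [2.5625 -1.5000; -1.5000 231.0000]
BᵀPA = [-0.7500 0.3750; 122.0000 -121.0000]
K = S⁻¹·BᵀPA = [0.0165 -0.1609; 0.5282 -0.5249]
A−BK = [-0.0882 0.8581; 0.2145 -1.7798]
AᵀP(A−BK) = [0.5664 -0.5884; -0.5884 0.8030]
P' = Q + AᵀP(A−BK) = [4.8164 0.1616; 0.1616 3.0530]
tr(P') = 7.8694

0.0165 -0.1609 0.5282 -0.5249


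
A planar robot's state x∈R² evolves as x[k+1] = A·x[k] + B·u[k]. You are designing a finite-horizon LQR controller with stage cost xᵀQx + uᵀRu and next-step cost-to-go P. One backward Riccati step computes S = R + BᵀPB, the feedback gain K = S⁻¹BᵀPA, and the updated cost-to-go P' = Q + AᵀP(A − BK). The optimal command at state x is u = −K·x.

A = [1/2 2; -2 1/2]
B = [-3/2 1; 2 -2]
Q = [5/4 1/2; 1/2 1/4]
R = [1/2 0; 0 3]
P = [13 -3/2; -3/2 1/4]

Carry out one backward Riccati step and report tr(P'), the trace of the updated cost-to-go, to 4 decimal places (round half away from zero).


2.8419

BᵀP = [-22.5000 2.7500; 16.0000 -2.0000]
S = R + BᵀPB = [1/2 0; 0 3] + [39.2500 -28.0000; -28.0000 20.0000] = [39.7500 -28.0000; -28.0000 23.0000]
BᵀPA = [-16.7500 -43.6250; 12.0000 31.0000]
K = S⁻¹·BᵀPA = [-0.3781 -1.0393; 0.0614 0.0825]
A−BK = [-0.1286 0.3584; -1.1209 2.7438]
AᵀP(A−BK) = [0.1795 -0.0245; -0.0245 1.1624]
P' = Q + AᵀP(A−BK) = [1.4295 0.4755; 0.4755 1.4124]
tr(P') = 2.8419


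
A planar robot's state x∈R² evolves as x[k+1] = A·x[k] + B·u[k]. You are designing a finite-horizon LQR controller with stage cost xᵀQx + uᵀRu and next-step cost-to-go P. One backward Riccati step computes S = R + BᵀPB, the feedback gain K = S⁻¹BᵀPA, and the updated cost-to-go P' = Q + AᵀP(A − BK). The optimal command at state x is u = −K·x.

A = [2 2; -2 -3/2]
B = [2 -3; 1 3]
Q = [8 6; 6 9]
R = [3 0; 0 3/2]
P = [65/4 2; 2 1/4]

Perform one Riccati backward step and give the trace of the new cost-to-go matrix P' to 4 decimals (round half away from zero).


18.0333

BᵀP = [34.5000 4.2500; -42.7500 -5.2500]
S = R + BᵀPB = [3 0; 0 3/2] + [73.2500 -90.7500; -90.7500 112.5000] = [76.2500 -90.7500; -90.7500 114.0000]
BᵀPA = [60.5000 62.6250; -75.0000 -77.6250]
K = S⁻¹·BᵀPA = [0.1986 0.2074; -0.4998 -0.5158]
A−BK = [0.1034 0.0378; -0.6992 -0.1600]
AᵀP(A−BK) = [0.4998 0.5158; 0.5158 0.5335]
P' = Q + AᵀP(A−BK) = [8.4998 6.5158; 6.5158 9.5335]
tr(P') = 18.0333


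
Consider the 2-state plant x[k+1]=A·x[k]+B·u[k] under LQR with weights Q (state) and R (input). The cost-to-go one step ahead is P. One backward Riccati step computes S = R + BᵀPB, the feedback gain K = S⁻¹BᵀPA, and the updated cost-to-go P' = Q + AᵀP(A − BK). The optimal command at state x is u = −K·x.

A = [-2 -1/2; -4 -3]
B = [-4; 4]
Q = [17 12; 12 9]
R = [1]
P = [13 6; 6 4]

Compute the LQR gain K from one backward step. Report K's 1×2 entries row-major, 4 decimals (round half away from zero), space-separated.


BᵀP = [-28.0000 -8.0000]
S = R + BᵀPB = [1] + [80.0000] = [81.0000]
BᵀPA = [88.0000 38.0000]
K = S⁻¹·BᵀPA = [1.0864 0.4691]
A−BK = [2.3457 1.3765; -8.3457 -4.8765]
AᵀP(A−BK) = [116.3951 67.7160; 67.7160 39.4228]
P' = Q + AᵀP(A−BK) = [133.3951 79.7160; 79.7160 48.4228]
tr(P') = 181.8179

1.0864 0.4691


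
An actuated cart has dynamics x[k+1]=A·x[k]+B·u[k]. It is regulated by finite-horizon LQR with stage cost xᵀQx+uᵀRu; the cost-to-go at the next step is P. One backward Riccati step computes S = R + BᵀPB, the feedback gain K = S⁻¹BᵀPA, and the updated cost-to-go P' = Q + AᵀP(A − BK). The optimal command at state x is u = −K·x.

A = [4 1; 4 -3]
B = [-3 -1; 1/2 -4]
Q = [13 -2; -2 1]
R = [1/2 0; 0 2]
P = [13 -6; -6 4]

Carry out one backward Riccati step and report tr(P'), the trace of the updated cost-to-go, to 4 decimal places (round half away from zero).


17.6926

BᵀP = [-42.0000 20.0000; 11.0000 -10.0000]
S = R + BᵀPB = [1/2 0; 0 2] + [136.0000 -38.0000; -38.0000 29.0000] = [136.5000 -38.0000; -38.0000 31.0000]
BᵀPA = [-88.0000 -102.0000; 4.0000 41.0000]
K = S⁻¹·BᵀPA = [-0.9241 -0.5754; -1.0038 0.6172]
A−BK = [0.2239 -0.1091; 0.4470 -0.2434]
AᵀP(A−BK) = [2.6920 -1.1064; -1.1064 1.0005]
P' = Q + AᵀP(A−BK) = [15.6920 -3.1064; -3.1064 2.0005]
tr(P') = 17.6926


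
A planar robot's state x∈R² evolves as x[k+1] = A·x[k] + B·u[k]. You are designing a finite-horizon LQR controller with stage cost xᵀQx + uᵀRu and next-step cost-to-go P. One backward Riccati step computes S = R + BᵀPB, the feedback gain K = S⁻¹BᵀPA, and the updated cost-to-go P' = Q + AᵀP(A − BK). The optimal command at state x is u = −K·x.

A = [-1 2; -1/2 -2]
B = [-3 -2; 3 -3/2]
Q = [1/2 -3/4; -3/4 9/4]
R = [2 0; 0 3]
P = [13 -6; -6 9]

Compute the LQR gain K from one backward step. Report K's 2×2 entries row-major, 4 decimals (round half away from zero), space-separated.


BᵀP = [-57.0000 45.0000; -17.0000 -1.5000]
S = R + BᵀPB = [2 0; 0 3] + [306.0000 46.5000; 46.5000 36.2500] = [308.0000 46.5000; 46.5000 39.2500]
BᵀPA = [34.5000 -204.0000; 17.7500 -31.0000]
K = S⁻¹·BᵀPA = [0.0533 -0.6614; 0.3891 -0.0062]
A−BK = [-0.0620 0.0033; -0.0761 -0.0252]
AᵀP(A−BK) = [0.5054 -0.0710; -0.0710 0.8819]
P' = Q + AᵀP(A−BK) = [1.0054 -0.8210; -0.8210 3.1319]
tr(P') = 4.1372

0.0533 -0.6614 0.3891 -0.0062


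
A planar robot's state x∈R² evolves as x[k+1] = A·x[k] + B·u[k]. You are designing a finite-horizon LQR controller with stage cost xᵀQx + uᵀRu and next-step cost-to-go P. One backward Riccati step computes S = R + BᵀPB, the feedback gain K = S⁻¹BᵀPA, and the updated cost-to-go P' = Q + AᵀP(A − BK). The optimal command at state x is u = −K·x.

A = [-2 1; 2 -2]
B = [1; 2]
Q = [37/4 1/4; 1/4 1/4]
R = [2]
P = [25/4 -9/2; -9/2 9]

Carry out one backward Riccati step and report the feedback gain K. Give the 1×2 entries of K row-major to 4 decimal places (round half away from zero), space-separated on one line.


1.2381 -1.1333

BᵀP = [-2.7500 13.5000]
S = R + BᵀPB = [2] + [24.2500] = [26.2500]
BᵀPA = [32.5000 -29.7500]
K = S⁻¹·BᵀPA = [1.2381 -1.1333]
A−BK = [-3.2381 2.1333; -0.4762 0.2667]
AᵀP(A−BK) = [56.7619 -38.6667; -38.6667 26.5333]
P' = Q + AᵀP(A−BK) = [66.0119 -38.4167; -38.4167 26.7833]
tr(P') = 92.7952


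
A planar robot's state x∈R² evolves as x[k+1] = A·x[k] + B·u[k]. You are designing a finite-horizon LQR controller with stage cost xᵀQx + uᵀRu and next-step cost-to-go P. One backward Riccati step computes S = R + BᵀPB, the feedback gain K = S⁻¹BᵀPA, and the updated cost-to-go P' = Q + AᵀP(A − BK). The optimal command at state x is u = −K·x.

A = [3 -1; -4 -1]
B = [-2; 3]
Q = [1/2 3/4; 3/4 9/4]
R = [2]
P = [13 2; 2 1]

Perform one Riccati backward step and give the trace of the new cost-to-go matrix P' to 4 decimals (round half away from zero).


BᵀP = [-20.0000 -1.0000]
S = R + BᵀPB = [2] + [37.0000] = [39.0000]
BᵀPA = [-56.0000 21.0000]
K = S⁻¹·BᵀPA = [-1.4359 0.5385]
A−BK = [0.1282 0.0769; 0.3077 -2.6154]
AᵀP(A−BK) = [4.5897 -2.8462; -2.8462 6.6923]
P' = Q + AᵀP(A−BK) = [5.0897 -2.0962; -2.0962 8.9423]
tr(P') = 14.0321

14.0321


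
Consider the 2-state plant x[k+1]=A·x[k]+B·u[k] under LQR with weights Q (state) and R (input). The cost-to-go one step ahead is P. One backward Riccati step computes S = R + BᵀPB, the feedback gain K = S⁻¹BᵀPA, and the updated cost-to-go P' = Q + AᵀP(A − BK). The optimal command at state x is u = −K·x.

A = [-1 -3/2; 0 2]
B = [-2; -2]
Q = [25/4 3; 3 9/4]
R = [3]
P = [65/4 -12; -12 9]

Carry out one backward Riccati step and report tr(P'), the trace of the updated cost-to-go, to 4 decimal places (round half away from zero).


BᵀP = [-8.5000 6.0000]
S = R + BᵀPB = [3] + [5.0000] = [8.0000]
BᵀPA = [8.5000 24.7500]
K = S⁻¹·BᵀPA = [1.0625 3.0938]
A−BK = [1.1250 4.6875; 2.1250 8.1875]
AᵀP(A−BK) = [7.2188 22.0781; 22.0781 67.9922]
P' = Q + AᵀP(A−BK) = [13.4688 25.0781; 25.0781 70.2422]
tr(P') = 83.7109

83.7109


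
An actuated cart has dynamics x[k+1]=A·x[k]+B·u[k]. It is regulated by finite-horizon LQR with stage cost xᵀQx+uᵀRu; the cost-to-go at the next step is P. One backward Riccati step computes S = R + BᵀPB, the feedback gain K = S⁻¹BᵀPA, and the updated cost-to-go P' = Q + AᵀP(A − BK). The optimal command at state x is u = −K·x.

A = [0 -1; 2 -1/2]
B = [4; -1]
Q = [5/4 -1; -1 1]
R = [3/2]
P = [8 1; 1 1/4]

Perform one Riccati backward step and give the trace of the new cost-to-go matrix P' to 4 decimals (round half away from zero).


BᵀP = [31.0000 3.7500]
S = R + BᵀPB = [3/2] + [120.2500] = [121.7500]
BᵀPA = [7.5000 -32.8750]
K = S⁻¹·BᵀPA = [0.0616 -0.2700]
A−BK = [-0.2464 0.0801; 2.0616 -0.7700]
AᵀP(A−BK) = [0.5380 -0.2248; -0.2248 0.1856]
P' = Q + AᵀP(A−BK) = [1.7880 -1.2248; -1.2248 1.1856]
tr(P') = 2.9736

2.9736


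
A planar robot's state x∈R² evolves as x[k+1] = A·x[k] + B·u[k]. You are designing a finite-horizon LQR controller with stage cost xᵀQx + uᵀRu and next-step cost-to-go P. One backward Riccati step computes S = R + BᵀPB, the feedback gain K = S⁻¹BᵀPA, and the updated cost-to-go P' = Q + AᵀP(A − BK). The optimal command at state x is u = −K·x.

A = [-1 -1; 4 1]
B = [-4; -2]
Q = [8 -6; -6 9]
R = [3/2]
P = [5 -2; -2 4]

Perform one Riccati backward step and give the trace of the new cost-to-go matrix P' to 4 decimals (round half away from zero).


BᵀP = [-16.0000 0.0000]
S = R + BᵀPB = [3/2] + [64.0000] = [65.5000]
BᵀPA = [16.0000 16.0000]
K = S⁻¹·BᵀPA = [0.2443 0.2443]
A−BK = [-0.0229 -0.0229; 4.4885 1.4885]
AᵀP(A−BK) = [81.0916 27.0916; 27.0916 9.0916]
P' = Q + AᵀP(A−BK) = [89.0916 21.0916; 21.0916 18.0916]
tr(P') = 107.1832

107.1832


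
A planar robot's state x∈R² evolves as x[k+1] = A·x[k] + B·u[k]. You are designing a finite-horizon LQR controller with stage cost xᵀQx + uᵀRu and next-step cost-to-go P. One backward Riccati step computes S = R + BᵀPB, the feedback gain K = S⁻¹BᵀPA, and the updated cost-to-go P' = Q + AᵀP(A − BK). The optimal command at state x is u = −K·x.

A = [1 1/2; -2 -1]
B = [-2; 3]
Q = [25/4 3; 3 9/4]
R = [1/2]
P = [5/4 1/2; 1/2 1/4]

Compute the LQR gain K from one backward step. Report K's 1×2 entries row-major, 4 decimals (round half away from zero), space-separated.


-0.2857 -0.1429

BᵀP = [-1.0000 -0.2500]
S = R + BᵀPB = [1/2] + [1.2500] = [1.7500]
BᵀPA = [-0.5000 -0.2500]
K = S⁻¹·BᵀPA = [-0.2857 -0.1429]
A−BK = [0.4286 0.2143; -1.1429 -0.5714]
AᵀP(A−BK) = [0.1071 0.0536; 0.0536 0.0268]
P' = Q + AᵀP(A−BK) = [6.3571 3.0536; 3.0536 2.2768]
tr(P') = 8.6339


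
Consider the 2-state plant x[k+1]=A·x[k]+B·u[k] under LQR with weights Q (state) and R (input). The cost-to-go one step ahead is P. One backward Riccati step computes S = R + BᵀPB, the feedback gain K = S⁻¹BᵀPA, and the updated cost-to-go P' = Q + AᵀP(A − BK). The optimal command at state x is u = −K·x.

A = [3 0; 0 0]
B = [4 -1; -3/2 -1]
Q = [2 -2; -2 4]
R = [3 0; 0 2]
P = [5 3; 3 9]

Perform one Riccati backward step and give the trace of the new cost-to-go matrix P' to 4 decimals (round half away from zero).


8.1036

BᵀP = [15.5000 -1.5000; -8.0000 -12.0000]
S = R + BᵀPB = [3 0; 0 2] + [64.2500 -14.0000; -14.0000 20.0000] = [67.2500 -14.0000; -14.0000 22.0000]
BᵀPA = [46.5000 0.0000; -24.0000 0.0000]
K = S⁻¹·BᵀPA = [0.5353 0.0000; -0.7503 0.0000]
A−BK = [0.1087 0.0000; 0.0526 0.0000]
AᵀP(A−BK) = [2.1036 0.0000; 0.0000 0.0000]
P' = Q + AᵀP(A−BK) = [4.1036 -2.0000; -2.0000 4.0000]
tr(P') = 8.1036


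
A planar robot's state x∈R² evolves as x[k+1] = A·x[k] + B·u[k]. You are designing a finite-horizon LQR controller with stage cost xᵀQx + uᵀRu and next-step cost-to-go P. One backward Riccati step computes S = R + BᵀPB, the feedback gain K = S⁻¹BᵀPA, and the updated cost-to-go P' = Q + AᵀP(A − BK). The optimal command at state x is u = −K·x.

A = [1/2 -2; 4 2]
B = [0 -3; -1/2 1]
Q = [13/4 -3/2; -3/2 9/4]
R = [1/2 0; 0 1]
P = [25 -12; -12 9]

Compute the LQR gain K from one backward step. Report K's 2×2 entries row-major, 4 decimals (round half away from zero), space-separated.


-4.5377 -1.5000 0.1121 0.7500

BᵀP = [6.0000 -4.5000; -87.0000 45.0000]
S = R + BᵀPB = [1/2 0; 0 1] + [2.2500 -22.5000; -22.5000 306.0000] = [2.7500 -22.5000; -22.5000 307.0000]
BᵀPA = [-15.0000 -21.0000; 136.5000 264.0000]
K = S⁻¹·BᵀPA = [-4.5377 -1.5000; 0.1121 0.7500]
A−BK = [0.8362 0.2500; 1.6191 0.5000]
AᵀP(A−BK) = [18.8885 6.1250; 6.1250 2.5000]
P' = Q + AᵀP(A−BK) = [22.1385 4.6250; 4.6250 4.7500]
tr(P') = 26.8885


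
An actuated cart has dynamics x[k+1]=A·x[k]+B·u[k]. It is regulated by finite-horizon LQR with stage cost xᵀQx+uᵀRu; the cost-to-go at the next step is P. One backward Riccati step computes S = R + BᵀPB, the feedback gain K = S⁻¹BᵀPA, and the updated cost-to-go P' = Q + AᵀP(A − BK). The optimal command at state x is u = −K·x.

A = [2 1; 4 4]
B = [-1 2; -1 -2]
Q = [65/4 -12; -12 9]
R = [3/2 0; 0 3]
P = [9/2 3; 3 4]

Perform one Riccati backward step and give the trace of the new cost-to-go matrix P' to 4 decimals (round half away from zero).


BᵀP = [-7.5000 -7.0000; 3.0000 -2.0000]
S = R + BᵀPB = [3/2 0; 0 3] + [14.5000 -1.0000; -1.0000 10.0000] = [16.0000 -1.0000; -1.0000 13.0000]
BᵀPA = [-43.0000 -35.5000; -2.0000 -5.0000]
K = S⁻¹·BᵀPA = [-2.7101 -2.2536; -0.3623 -0.5580]
A−BK = [0.0145 -0.1377; 0.5652 0.6304]
AᵀP(A−BK) = [12.7391 10.9783; 10.9783 9.7065]
P' = Q + AᵀP(A−BK) = [28.9891 -1.0217; -1.0217 18.7065]
tr(P') = 47.6957

47.6957


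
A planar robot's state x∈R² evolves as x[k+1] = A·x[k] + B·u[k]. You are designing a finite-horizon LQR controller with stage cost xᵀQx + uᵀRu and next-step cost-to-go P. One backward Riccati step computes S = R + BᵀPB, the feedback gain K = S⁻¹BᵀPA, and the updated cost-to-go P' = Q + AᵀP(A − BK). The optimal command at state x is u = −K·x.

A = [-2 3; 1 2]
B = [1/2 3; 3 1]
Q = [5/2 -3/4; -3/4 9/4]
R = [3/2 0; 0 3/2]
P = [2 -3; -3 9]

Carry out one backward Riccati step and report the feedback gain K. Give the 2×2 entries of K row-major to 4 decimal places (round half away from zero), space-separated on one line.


BᵀP = [-8.0000 25.5000; 3.0000 0.0000]
S = R + BᵀPB = [3/2 0; 0 3/2] + [72.5000 1.5000; 1.5000 9.0000] = [74.0000 1.5000; 1.5000 10.5000]
BᵀPA = [41.5000 27.0000; -6.0000 9.0000]
K = S⁻¹·BᵀPA = [0.5741 0.3485; -0.6534 0.8074]
A−BK = [-0.3267 0.4037; -0.0687 0.1471]
AᵀP(A−BK) = [1.2561 -0.6186; -0.6186 1.3243]
P' = Q + AᵀP(A−BK) = [3.7561 -1.3686; -1.3686 3.5743]
tr(P') = 7.3303

0.5741 0.3485 -0.6534 0.8074


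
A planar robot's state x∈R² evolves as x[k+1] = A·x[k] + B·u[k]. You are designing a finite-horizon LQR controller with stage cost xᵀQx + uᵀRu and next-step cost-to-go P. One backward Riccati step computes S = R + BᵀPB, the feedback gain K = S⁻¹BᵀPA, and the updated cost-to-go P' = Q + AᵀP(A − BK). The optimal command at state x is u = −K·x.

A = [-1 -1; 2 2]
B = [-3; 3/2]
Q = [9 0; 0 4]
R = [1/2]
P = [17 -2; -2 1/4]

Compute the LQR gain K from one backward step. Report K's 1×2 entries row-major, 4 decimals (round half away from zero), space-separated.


0.3879 0.3879

BᵀP = [-54.0000 6.3750]
S = R + BᵀPB = [1/2] + [171.5625] = [172.0625]
BᵀPA = [66.7500 66.7500]
K = S⁻¹·BᵀPA = [0.3879 0.3879]
A−BK = [0.1638 0.1638; 1.4181 1.4181]
AᵀP(A−BK) = [0.1050 0.1050; 0.1050 0.1050]
P' = Q + AᵀP(A−BK) = [9.1050 0.1050; 0.1050 4.1050]
tr(P') = 13.2100


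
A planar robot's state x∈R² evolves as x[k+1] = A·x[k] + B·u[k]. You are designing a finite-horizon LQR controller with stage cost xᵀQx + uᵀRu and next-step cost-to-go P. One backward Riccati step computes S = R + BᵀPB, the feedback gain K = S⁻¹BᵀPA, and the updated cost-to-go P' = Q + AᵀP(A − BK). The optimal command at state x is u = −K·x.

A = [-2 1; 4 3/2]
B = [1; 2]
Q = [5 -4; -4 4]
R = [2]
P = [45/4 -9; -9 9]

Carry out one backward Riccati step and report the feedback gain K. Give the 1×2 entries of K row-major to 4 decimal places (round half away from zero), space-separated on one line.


BᵀP = [-6.7500 9.0000]
S = R + BᵀPB = [2] + [11.2500] = [13.2500]
BᵀPA = [49.5000 6.7500]
K = S⁻¹·BᵀPA = [3.7358 0.5094]
A−BK = [-5.7358 0.4906; -3.4717 0.4811]
AᵀP(A−BK) = [148.0755 -2.7170; -2.7170 1.0613]
P' = Q + AᵀP(A−BK) = [153.0755 -6.7170; -6.7170 5.0613]
tr(P') = 158.1368

3.7358 0.5094


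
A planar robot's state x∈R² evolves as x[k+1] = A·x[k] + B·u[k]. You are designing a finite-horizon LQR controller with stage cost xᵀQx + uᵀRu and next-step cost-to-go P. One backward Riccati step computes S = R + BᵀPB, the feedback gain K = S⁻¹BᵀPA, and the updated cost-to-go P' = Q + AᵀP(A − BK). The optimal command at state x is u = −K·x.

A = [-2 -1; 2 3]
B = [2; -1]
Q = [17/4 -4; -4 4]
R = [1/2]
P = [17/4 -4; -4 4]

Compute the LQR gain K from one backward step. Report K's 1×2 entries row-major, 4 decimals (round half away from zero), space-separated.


BᵀP = [12.5000 -12.0000]
S = R + BᵀPB = [1/2] + [37.0000] = [37.5000]
BᵀPA = [-49.0000 -48.5000]
K = S⁻¹·BᵀPA = [-1.3067 -1.2933]
A−BK = [0.6133 1.5867; 0.6933 1.7067]
AᵀP(A−BK) = [0.9733 1.1267; 1.1267 1.5233]
P' = Q + AᵀP(A−BK) = [5.2233 -2.8733; -2.8733 5.5233]
tr(P') = 10.7467

-1.3067 -1.2933


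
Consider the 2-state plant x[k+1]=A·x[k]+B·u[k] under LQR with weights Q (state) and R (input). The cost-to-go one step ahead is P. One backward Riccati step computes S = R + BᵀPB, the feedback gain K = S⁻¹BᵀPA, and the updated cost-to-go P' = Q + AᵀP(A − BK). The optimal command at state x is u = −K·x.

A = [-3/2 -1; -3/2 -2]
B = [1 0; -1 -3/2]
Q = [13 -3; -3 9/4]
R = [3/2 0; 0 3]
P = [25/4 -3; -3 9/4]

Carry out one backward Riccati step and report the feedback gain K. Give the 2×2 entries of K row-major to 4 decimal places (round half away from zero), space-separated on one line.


BᵀP = [9.2500 -5.2500; 4.5000 -3.3750]
S = R + BᵀPB = [3/2 0; 0 3] + [14.5000 7.8750; 7.8750 5.0625] = [16.0000 7.8750; 7.8750 8.0625]
BᵀPA = [-6.0000 1.2500; -1.6875 2.2500]
K = S⁻¹·BᵀPA = [-0.5238 -0.1141; 0.3023 0.3905]
A−BK = [-0.9762 -0.8859; -1.5703 -1.5283]
AᵀP(A−BK) = [2.9924 2.5995; 2.5995 2.5140]
P' = Q + AᵀP(A−BK) = [15.9924 -0.4005; -0.4005 4.7640]
tr(P') = 20.7564

-0.5238 -0.1141 0.3023 0.3905


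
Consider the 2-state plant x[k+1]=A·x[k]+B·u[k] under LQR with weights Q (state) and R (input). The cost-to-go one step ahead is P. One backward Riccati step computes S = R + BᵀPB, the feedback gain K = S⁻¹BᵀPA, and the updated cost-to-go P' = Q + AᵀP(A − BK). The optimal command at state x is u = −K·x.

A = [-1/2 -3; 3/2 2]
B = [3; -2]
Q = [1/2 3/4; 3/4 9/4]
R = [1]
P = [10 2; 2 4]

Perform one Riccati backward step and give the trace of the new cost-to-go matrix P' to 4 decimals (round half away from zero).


BᵀP = [26.0000 -2.0000]
S = R + BᵀPB = [1] + [82.0000] = [83.0000]
BᵀPA = [-16.0000 -82.0000]
K = S⁻¹·BᵀPA = [-0.1928 -0.9880]
A−BK = [0.0783 -0.0361; 1.1145 0.0241]
AᵀP(A−BK) = [5.4157 0.1928; 0.1928 0.9880]
P' = Q + AᵀP(A−BK) = [5.9157 0.9428; 0.9428 3.2380]
tr(P') = 9.1536

9.1536


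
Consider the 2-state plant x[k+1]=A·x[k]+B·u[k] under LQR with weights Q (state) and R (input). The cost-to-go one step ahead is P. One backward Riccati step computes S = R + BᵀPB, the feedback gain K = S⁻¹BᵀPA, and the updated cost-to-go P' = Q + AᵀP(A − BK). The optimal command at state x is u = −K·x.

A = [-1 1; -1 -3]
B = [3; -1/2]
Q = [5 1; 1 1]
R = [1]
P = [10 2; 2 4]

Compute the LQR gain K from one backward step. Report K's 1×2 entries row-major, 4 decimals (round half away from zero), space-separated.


-0.3837 0.1977

BᵀP = [29.0000 4.0000]
S = R + BᵀPB = [1] + [85.0000] = [86.0000]
BᵀPA = [-33.0000 17.0000]
K = S⁻¹·BᵀPA = [-0.3837 0.1977]
A−BK = [0.1512 0.4070; -1.1919 -2.9012]
AᵀP(A−BK) = [5.3372 12.5233; 12.5233 30.6395]
P' = Q + AᵀP(A−BK) = [10.3372 13.5233; 13.5233 31.6395]
tr(P') = 41.9767


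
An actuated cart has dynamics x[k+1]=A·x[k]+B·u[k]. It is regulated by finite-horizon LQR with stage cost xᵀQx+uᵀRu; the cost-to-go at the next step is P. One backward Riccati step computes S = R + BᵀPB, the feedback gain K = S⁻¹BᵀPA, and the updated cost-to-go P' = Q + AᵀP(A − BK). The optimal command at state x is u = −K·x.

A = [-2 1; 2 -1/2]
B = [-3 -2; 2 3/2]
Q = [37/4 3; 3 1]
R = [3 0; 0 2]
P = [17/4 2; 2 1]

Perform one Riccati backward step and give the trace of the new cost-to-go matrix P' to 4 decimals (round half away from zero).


BᵀP = [-8.7500 -4.0000; -5.5000 -2.5000]
S = R + BᵀPB = [3 0; 0 2] + [18.2500 11.5000; 11.5000 7.2500] = [21.2500 11.5000; 11.5000 9.2500]
BᵀPA = [9.5000 -6.7500; 6.0000 -4.2500]
K = S⁻¹·BᵀPA = [0.2935 -0.2109; 0.2838 -0.1973]
A−BK = [-0.5520 -0.0272; 0.9874 0.2177]
AᵀP(A−BK) = [0.5092 -0.3129; -0.3129 0.2381]
P' = Q + AᵀP(A−BK) = [9.7592 2.6871; 2.6871 1.2381]
tr(P') = 10.9973

10.9973


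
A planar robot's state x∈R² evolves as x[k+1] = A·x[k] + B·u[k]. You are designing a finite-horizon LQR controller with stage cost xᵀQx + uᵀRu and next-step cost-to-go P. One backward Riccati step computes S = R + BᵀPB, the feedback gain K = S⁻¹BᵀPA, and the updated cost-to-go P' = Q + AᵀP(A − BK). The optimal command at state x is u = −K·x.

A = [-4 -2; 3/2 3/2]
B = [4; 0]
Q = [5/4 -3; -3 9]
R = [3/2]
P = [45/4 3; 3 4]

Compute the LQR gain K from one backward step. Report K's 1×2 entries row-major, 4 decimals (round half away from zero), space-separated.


BᵀP = [45.0000 12.0000]
S = R + BᵀPB = [3/2] + [180.0000] = [181.5000]
BᵀPA = [-162.0000 -72.0000]
K = S⁻¹·BᵀPA = [-0.8926 -0.3967]
A−BK = [-0.4298 -0.4132; 1.5000 1.5000]
AᵀP(A−BK) = [8.4050 7.7355; 7.7355 7.4380]
P' = Q + AᵀP(A−BK) = [9.6550 4.7355; 4.7355 16.4380]
tr(P') = 26.0930

-0.8926 -0.3967


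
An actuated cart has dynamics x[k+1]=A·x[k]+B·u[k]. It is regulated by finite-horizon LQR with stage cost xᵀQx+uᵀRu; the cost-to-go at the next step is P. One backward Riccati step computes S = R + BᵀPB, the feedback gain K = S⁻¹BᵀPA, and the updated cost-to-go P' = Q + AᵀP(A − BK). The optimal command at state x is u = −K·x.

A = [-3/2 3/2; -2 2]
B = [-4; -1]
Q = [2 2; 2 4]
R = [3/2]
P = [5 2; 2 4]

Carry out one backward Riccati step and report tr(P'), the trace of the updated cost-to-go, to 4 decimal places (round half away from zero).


20.4803

BᵀP = [-22.0000 -12.0000]
S = R + BᵀPB = [3/2] + [100.0000] = [101.5000]
BᵀPA = [57.0000 -57.0000]
K = S⁻¹·BᵀPA = [0.5616 -0.5616]
A−BK = [0.7463 -0.7463; -1.4384 1.4384]
AᵀP(A−BK) = [7.2401 -7.2401; -7.2401 7.2401]
P' = Q + AᵀP(A−BK) = [9.2401 -5.2401; -5.2401 11.2401]
tr(P') = 20.4803


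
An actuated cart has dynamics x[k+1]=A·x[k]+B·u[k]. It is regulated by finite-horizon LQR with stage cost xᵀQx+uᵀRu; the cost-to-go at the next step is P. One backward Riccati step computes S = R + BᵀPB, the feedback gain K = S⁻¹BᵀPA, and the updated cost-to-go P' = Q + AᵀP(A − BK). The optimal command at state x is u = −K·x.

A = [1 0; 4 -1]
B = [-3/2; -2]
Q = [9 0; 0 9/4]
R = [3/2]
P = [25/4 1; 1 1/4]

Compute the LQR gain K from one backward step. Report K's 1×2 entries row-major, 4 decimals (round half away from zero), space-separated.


BᵀP = [-11.3750 -2.0000]
S = R + BᵀPB = [3/2] + [21.0625] = [22.5625]
BᵀPA = [-19.3750 2.0000]
K = S⁻¹·BᵀPA = [-0.8587 0.0886]
A−BK = [-0.2881 0.1330; 2.2825 -0.8227]
AᵀP(A−BK) = [1.6122 -0.2825; -0.2825 0.0727]
P' = Q + AᵀP(A−BK) = [10.6122 -0.2825; -0.2825 2.3227]
tr(P') = 12.9349

-0.8587 0.0886


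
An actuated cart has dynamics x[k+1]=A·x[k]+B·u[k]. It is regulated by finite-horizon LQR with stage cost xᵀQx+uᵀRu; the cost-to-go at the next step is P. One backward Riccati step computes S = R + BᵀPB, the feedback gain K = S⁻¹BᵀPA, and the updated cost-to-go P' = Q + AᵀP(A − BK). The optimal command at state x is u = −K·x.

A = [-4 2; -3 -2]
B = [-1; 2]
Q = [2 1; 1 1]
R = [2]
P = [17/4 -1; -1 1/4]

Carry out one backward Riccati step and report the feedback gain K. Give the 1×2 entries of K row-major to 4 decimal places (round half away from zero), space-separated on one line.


BᵀP = [-6.2500 1.5000]
S = R + BᵀPB = [2] + [9.2500] = [11.2500]
BᵀPA = [20.5000 -15.5000]
K = S⁻¹·BᵀPA = [1.8222 -1.3778]
A−BK = [-2.1778 0.6222; -6.6444 0.7556]
AᵀP(A−BK) = [8.8944 -6.2556; -6.2556 4.6444]
P' = Q + AᵀP(A−BK) = [10.8944 -5.2556; -5.2556 5.6444]
tr(P') = 16.5389

1.8222 -1.3778
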